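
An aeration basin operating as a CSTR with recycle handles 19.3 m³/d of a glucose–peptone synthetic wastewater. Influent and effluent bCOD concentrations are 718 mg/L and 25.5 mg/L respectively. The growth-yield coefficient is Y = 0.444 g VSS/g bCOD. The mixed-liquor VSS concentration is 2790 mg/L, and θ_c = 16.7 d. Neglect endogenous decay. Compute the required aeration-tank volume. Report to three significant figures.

With k_d = 0 the design equation reduces to V = Y Q (S₀−S) θ_c / X = 0.444 × 19.3 × (718 − 25.5) × 16.7 / 2790 = 35.52 m³.

V ≈ 35.5 m³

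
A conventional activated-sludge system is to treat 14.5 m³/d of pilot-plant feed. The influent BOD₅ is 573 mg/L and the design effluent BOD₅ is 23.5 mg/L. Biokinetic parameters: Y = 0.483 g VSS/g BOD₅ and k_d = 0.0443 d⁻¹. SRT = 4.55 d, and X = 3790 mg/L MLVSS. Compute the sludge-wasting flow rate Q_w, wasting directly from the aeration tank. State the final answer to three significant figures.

Q_w ≈ 0.845 m³/d

From the SRT design equation V = Y Q (S₀−S) θ_c / [X (1 + k_d θ_c)] = 0.483 × 14.5 × (573 − 23.5) × 4.55 / [3790 × (1 + 0.0443 × 4.55)] = 1.75×10^4 / 4554 = 3.845 m³.
With mixed-liquor wasting, θ_c = V/Q_w, so Q_w = V/θ_c = 3.845/4.55 = 0.8451 m³/d.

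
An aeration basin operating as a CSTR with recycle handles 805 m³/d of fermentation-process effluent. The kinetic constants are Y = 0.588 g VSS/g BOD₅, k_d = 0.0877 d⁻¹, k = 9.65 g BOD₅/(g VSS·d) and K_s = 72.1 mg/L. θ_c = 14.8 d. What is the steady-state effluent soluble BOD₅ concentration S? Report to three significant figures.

S ≈ 2.03 mg/L

For a completely mixed reactor with recycle the Lawrence–McCarty relation gives S = K_s·(1 + k_d·θ_c) / [θ_c·(Y·k − k_d) − 1] = 72.1 × (1 + 0.0877 × 14.8) / [14.8 × (0.588 × 9.65 − 0.0877) − 1] = 165.7 / 81.68 = 2.028 mg/L.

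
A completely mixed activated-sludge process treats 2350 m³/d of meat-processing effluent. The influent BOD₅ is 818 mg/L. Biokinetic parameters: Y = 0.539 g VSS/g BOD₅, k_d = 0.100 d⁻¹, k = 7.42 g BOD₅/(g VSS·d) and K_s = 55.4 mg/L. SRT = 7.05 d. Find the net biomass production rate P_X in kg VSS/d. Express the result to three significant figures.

Effluent substrate depends only on kinetics and SRT: S = K_s(1 + k_d θ_c) / [θ_c(Yk − k_d) − 1] = 55.4 × (1 + 0.100 × 7.05) / [7.05 × (0.539 × 7.42 − 0.100) − 1] = 94.46 / 26.49 = 3.566 mg/L.
Y_obs = Y / (1 + k_d θ_c) = 0.539 / (1 + 0.100 × 7.05) = 0.539 / 1.705 = 0.3161.
ΔS = 818 − 3.57 = 814.4 mg/L, so the substrate removal rate is 2350 × 814.4/1000 = 1914 kg BOD₅/d.
Net biomass production P_X = Y_obs × Q·(S₀ − S) = 0.3161 × 1914 = 605.0 kg VSS/d.

P_X ≈ 605 kg VSS/d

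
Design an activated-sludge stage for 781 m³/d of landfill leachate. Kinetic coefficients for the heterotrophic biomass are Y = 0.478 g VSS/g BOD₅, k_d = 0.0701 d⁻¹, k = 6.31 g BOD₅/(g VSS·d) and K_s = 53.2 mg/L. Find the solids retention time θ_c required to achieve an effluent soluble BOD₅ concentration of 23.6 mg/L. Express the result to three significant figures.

From 1/θ_c = Y·k·S/(K_s + S) − k_d: Y·k·S/(K_s+S) = 0.478 × 6.31 × 23.6 / (53.2 + 23.6) = 0.9268 d⁻¹.
θ_c = 1/(μ − k_d) = 1/(0.9268 − 0.0701) = 1/0.8567 = 1.167 d.

θ_c ≈ 1.17 d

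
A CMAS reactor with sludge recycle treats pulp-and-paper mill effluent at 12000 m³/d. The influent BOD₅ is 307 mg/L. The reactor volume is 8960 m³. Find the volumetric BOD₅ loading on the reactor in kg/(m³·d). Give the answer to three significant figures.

Applied BOD₅ load per unit volume = Q·S₀/V = (12000 × 307/1000)/8960 = 0.4112 kg BOD₅·m⁻³·d⁻¹.

L_v ≈ 0.411 kg BOD₅/(m³·d)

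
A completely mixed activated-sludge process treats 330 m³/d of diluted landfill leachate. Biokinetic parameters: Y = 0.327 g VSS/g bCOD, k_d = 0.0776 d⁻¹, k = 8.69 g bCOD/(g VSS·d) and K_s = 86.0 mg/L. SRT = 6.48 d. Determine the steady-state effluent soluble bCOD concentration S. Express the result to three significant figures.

S ≈ 7.64 mg/L

Effluent substrate depends only on kinetics and SRT: S = K_s(1 + k_d θ_c) / [θ_c(Yk − k_d) − 1] = 86.0 × (1 + 0.0776 × 6.48) / [6.48 × (0.327 × 8.69 − 0.0776) − 1] = 129.2 / 16.91 = 7.643 mg/L.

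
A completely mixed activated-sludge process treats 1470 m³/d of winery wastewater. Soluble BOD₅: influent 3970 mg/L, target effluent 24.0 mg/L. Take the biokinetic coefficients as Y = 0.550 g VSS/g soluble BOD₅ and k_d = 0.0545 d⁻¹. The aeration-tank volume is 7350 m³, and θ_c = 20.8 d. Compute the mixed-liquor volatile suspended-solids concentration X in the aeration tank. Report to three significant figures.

Solving the biomass balance for X: X = Y Q (S₀−S) θ_c / [V (1+k_d θ_c)] = 0.550 × 1470 × (3970 − 24.0) × 20.8 / [7350 × (1 + 0.0545 × 20.8)] = 4232 mg/L.

X ≈ 4230 mg/L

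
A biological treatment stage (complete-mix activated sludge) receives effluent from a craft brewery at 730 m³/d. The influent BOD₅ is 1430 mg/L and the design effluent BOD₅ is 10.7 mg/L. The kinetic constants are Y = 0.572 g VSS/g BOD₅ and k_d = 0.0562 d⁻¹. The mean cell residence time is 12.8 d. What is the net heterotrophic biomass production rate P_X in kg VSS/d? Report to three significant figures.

The observed yield is Y_obs = Y/(1 + k_d·θ_c) = 0.572 / (1 + 0.0562 × 12.8) = 0.572 / 1.719 = 0.3327 g VSS per g BOD₅ removed.
Substrate removed = Q·(S₀ − S) = 730 m³/d × (1430 − 10.7) g/m³ = 1.04×10^6 g/d = 1036 kg/d.
P_X = Y_obs · Q(S₀ − S) = 0.3327 × 1036 = 344.7 kg VSS/d.

P_X ≈ 345 kg VSS/d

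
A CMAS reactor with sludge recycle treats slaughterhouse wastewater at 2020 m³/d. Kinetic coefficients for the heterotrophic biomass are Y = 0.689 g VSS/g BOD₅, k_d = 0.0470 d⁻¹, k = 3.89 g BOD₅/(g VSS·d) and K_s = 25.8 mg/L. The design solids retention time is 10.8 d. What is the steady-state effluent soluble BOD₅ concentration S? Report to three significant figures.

From the Monod/SRT balance for a CMAS, S = K_s·(1+k_d θ_c)/[θ_c·(Y k − k_d) − 1] = 25.8 × (1 + 0.0470 × 10.8) / [10.8 × (0.689 × 3.89 − 0.0470) − 1] = 38.90 / 27.44 = 1.418 mg/L.

S ≈ 1.42 mg/L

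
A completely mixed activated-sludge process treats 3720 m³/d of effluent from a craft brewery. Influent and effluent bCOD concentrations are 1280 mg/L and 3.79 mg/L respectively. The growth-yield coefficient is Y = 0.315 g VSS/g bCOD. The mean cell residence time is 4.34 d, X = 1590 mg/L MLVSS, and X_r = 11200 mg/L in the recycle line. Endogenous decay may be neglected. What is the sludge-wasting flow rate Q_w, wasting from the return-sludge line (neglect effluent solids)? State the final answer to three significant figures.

Q_w ≈ 134 m³/d

With k_d = 0 the design equation reduces to V = Y Q (S₀−S) θ_c / X = 0.315 × 3720 × (1280 − 3.79) × 4.34 / 1590 = 4082 m³.
Wasting from the return line (neglecting effluent solids): Q_w = V·X / (θ_c·X_r) = 4082 × 1590 / (4.34 × 11200) = 133.5 m³/d.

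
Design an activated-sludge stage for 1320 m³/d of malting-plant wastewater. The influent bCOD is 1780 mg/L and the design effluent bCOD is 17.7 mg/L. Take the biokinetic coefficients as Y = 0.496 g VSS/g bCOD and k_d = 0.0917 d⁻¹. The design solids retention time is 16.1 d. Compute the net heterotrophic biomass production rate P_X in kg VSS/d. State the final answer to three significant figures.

P_X ≈ 466 kg VSS/d

Observed yield with endogenous decay: Y_obs = Y / (1 + k_d·θ_c) = 0.496 / (1 + 0.0917 × 16.1) = 0.496 / 2.476 = 0.2003 g VSS/g bCOD.
Mass of bCOD removed per day: Q(S₀ − S) = 1320 × 1762 g/m³ = 2326 kg/d.
Net biomass production P_X = Y_obs × Q·(S₀ − S) = 0.2003 × 2326 = 465.9 kg VSS/d.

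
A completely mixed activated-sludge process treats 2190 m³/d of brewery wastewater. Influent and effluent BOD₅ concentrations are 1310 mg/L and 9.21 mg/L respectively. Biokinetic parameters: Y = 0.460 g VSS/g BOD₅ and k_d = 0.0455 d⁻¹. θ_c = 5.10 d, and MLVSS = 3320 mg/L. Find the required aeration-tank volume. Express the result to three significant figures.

V ≈ 1630 m³

Steady-state biomass mass balance: V·X·(1 + k_d·θ_c) = Y·Q·(S₀ − S)·θ_c, so V = 0.460 × 2190 × (1310 − 9.21) × 5.10 / [3320 × (1 + 0.0455 × 5.10)] = 6.68×10^6 / 4090 = 1634 m³.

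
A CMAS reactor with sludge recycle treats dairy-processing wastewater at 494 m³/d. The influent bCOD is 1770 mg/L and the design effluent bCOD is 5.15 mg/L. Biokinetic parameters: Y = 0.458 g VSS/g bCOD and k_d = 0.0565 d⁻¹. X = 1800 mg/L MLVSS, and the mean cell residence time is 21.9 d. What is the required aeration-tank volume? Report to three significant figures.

V ≈ 2170 m³

Steady-state biomass mass balance: V·X·(1 + k_d·θ_c) = Y·Q·(S₀ − S)·θ_c, so V = 0.458 × 494 × (1770 − 5.15) × 21.9 / [1800 × (1 + 0.0565 × 21.9)] = 8.74×10^6 / 4027 = 2171 m³.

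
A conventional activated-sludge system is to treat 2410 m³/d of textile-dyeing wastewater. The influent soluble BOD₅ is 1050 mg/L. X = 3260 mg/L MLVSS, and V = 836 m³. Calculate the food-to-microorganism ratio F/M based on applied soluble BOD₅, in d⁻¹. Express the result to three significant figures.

F/M ≈ 0.929 d⁻¹

Food-to-microorganism ratio F/M = Q S₀ / (V X) = 2410 × 1050 / (836.0 × 3260) = 0.9285 d⁻¹.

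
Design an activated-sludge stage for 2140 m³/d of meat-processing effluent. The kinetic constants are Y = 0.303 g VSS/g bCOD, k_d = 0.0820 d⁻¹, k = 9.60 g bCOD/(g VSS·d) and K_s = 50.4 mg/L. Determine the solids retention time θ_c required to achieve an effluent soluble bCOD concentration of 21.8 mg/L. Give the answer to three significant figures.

θ_c ≈ 1.26 d

At the target effluent, Y k S/(K_s+S) = 0.303×9.60×21.8/72.20 = 0.8783 d⁻¹.
1/θ_c = 0.8783 − 0.0820 = 0.7963 d⁻¹, so θ_c = 1.256 d.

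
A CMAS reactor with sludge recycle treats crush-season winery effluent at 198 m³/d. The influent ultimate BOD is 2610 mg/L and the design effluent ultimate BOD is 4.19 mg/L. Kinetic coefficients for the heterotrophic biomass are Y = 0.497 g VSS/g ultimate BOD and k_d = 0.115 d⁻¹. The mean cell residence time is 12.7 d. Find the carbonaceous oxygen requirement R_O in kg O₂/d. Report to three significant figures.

R_O ≈ 368 kg O₂/d

The observed yield is Y_obs = Y/(1 + k_d·θ_c) = 0.497 / (1 + 0.115 × 12.7) = 0.497 / 2.460 = 0.2020 g VSS per g ultimate BOD removed.
Substrate removed = Q·(S₀ − S) = 198 m³/d × (2610 − 4.19) g/m³ = 5.16×10^5 g/d = 516.0 kg/d.
Biomass synthesised: P_X = Y_obs × 516.0 = 104.2 kg VSS/d.
Carbonaceous O₂ demand = substrate oxidised − cell-mass equivalent = 516.0 − 1.42 × 104.2 = 368.0 kg O₂/d.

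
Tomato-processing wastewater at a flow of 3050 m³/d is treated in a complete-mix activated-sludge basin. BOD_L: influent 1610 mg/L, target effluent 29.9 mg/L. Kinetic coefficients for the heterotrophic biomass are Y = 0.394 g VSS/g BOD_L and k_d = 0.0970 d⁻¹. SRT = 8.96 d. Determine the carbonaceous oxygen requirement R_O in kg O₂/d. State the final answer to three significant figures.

R_O ≈ 3380 kg O₂/d

Correct the yield for decay: Y_obs = Y/(1 + k_d θ_c) = 0.394 / (1 + 0.0970 × 8.96) = 0.394 / 1.869 = 0.2108.
Mass of BOD_L removed per day: Q(S₀ − S) = 3050 × 1580 g/m³ = 4819 kg/d.
Biomass synthesised: P_X = Y_obs × 4819 = 1016 kg VSS/d.
R_O = Q·ΔS − 1.42 P_X = 4819 − 1443 = 3377 kg O₂/d.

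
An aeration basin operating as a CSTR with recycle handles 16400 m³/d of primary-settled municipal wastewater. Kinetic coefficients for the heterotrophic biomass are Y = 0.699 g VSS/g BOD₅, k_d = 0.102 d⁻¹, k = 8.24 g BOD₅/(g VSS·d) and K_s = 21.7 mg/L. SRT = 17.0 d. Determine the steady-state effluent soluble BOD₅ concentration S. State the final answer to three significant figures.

From the Monod/SRT balance for a CMAS, S = K_s·(1+k_d θ_c)/[θ_c·(Y k − k_d) − 1] = 21.7 × (1 + 0.102 × 17.0) / [17.0 × (0.699 × 8.24 − 0.102) − 1] = 59.33 / 95.18 = 0.6233 mg/L.

S ≈ 0.623 mg/L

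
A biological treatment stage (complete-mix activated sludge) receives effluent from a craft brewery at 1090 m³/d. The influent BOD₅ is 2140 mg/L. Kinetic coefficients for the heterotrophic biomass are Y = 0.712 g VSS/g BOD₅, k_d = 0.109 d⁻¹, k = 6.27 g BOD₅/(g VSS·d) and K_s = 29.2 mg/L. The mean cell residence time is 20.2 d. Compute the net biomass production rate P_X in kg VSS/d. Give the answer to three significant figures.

P_X ≈ 518 kg VSS/d

For a completely mixed reactor with recycle the Lawrence–McCarty relation gives S = K_s·(1 + k_d·θ_c) / [θ_c·(Y·k − k_d) − 1] = 29.2 × (1 + 0.109 × 20.2) / [20.2 × (0.712 × 6.27 − 0.109) − 1] = 93.49 / 86.98 = 1.075 mg/L.
The observed yield is Y_obs = Y/(1 + k_d·θ_c) = 0.712 / (1 + 0.109 × 20.2) = 0.712 / 3.202 = 0.2224 g VSS per g BOD₅ removed.
Mass of BOD₅ removed per day: Q(S₀ − S) = 1090 × 2139 g/m³ = 2331 kg/d.
So the net sludge growth is P_X = 0.2224 × 2331 = 518.5 kg VSS/d.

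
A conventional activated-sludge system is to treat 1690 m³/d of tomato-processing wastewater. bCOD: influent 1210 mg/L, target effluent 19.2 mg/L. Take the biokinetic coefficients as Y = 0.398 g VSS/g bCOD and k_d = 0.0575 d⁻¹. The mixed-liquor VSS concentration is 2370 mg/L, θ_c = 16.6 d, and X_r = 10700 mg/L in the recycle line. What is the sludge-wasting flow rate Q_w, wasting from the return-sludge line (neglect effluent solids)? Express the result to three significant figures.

Q_w ≈ 38.3 m³/d

Rearranging the biomass balance for a CMAS with decay, V = Y·Q·ΔS·θ_c / [X·(1+k_d θ_c)] = 0.398 × 1690 × (1210 − 19.2) × 16.6 / [2370 × (1 + 0.0575 × 16.6)] = 1.33×10^7 / 4632 = 2870 m³.
θ_c = V·X/(Q_w·X_r) when wasting from the recycle, so Q_w = V·X/(θ_c·X_r) = 2870 × 2370 / (16.6 × 10700) = 38.30 m³/d.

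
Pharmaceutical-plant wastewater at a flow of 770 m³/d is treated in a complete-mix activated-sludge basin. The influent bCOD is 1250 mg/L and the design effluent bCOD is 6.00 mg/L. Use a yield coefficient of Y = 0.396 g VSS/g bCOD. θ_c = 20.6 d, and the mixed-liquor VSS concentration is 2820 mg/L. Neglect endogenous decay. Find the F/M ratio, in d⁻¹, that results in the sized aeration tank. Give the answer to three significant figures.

Biomass mass balance (decay neglected): V·X = Y·Q·(S₀ − S)·θ_c, so V = 0.396 × 770 × (1250 − 6.00) × 20.6 / 2820 = 2771 m³.
F/M = applied load / biomass = Q·S₀/(V·X) = 770 × 1250 / (2771 × 2820) = 0.1232 d⁻¹.

F/M ≈ 0.123 d⁻¹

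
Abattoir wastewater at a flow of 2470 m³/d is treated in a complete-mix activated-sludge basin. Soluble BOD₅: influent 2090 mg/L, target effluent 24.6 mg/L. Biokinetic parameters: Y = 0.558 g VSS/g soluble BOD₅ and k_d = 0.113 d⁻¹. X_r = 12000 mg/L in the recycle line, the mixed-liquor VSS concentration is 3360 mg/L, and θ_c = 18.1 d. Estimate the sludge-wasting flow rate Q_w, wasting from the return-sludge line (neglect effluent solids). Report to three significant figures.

Q_w ≈ 77.9 m³/d

Steady-state biomass mass balance: V·X·(1 + k_d·θ_c) = Y·Q·(S₀ − S)·θ_c, so V = 0.558 × 2470 × (2090 − 24.6) × 18.1 / [3360 × (1 + 0.113 × 18.1)] = 5.15×10^7 / 10232 = 5036 m³.
θ_c = V·X/(Q_w·X_r) when wasting from the recycle, so Q_w = V·X/(θ_c·X_r) = 5036 × 3360 / (18.1 × 12000) = 77.90 m³/d.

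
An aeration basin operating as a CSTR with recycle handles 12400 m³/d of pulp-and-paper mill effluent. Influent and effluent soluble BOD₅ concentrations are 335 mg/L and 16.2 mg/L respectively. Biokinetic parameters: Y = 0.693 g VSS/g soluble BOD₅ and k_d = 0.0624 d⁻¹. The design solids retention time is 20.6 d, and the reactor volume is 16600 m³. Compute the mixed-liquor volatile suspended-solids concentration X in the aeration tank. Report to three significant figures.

X ≈ 1490 mg/L

From V·X·(1 + k_d·θ_c) = Y·Q·(S₀ − S)·θ_c: X = 0.693 × 12400 × (335 − 16.2) × 20.6 / [16600 × (1 + 0.0624 × 20.6)] = 1488 mg/L.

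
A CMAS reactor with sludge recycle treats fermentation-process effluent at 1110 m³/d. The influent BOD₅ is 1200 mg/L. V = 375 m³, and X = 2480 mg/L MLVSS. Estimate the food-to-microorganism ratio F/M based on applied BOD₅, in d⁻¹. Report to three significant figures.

F/M ≈ 1.43 d⁻¹

Food-to-microorganism ratio F/M = Q S₀ / (V X) = 1110 × 1200 / (375.0 × 2480) = 1.432 d⁻¹.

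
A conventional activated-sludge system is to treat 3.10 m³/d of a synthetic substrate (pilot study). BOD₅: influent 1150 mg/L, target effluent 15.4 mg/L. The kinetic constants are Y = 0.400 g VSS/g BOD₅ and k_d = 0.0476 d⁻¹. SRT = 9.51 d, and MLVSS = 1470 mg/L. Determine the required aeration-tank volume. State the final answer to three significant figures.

V ≈ 6.27 m³

Steady-state biomass mass balance: V·X·(1 + k_d·θ_c) = Y·Q·(S₀ − S)·θ_c, so V = 0.400 × 3.10 × (1150 − 15.4) × 9.51 / [1470 × (1 + 0.0476 × 9.51)] = 1.34×10^4 / 2135 = 6.266 m³.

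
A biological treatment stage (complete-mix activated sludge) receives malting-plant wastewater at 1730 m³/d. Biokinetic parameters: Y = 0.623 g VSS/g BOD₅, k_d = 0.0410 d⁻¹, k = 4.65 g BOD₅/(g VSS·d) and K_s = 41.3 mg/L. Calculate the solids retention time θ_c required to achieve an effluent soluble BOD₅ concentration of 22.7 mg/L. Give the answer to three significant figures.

θ_c ≈ 1.01 d

Specific growth rate at S = 22.7 mg/L: μ = YkS/(K_s+S) = 0.623·4.65·22.7/(41.3+22.7) = 1.028 d⁻¹.
Then 1/θ_c = μ − k_d = 1.028 − 0.0410 = 0.9865 d⁻¹, giving θ_c = 1.014 d.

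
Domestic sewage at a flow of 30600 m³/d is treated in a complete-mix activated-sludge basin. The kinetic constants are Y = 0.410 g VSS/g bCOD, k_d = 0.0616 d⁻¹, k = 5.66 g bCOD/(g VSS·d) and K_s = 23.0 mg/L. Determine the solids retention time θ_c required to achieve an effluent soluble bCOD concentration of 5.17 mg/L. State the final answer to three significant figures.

From 1/θ_c = Y·k·S/(K_s + S) − k_d: Y·k·S/(K_s+S) = 0.410 × 5.66 × 5.17 / (23.0 + 5.17) = 0.4259 d⁻¹.
Then 1/θ_c = μ − k_d = 0.4259 − 0.0616 = 0.3643 d⁻¹, giving θ_c = 2.745 d.

θ_c ≈ 2.75 d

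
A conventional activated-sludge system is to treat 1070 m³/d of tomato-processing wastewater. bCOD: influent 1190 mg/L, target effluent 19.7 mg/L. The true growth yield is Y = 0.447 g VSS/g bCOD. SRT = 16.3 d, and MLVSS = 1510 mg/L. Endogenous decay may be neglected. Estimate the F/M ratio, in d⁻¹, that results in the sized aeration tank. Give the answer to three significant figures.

V·X = Y·Q·ΔS·θ_c gives V = 0.447 × 1070 × (1190 − 19.7) × 16.3 / 1510 = 6042 m³.
F/M = applied load / biomass = Q·S₀/(V·X) = 1070 × 1190 / (6042 × 1510) = 0.1396 d⁻¹.

F/M ≈ 0.140 d⁻¹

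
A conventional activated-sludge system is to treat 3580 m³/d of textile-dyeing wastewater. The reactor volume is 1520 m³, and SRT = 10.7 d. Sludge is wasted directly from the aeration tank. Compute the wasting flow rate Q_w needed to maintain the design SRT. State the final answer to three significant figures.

Q_w ≈ 142 m³/d

With mixed-liquor wasting, θ_c = V/Q_w, so Q_w = V/θ_c = 1520/10.7 = 142.1 m³/d.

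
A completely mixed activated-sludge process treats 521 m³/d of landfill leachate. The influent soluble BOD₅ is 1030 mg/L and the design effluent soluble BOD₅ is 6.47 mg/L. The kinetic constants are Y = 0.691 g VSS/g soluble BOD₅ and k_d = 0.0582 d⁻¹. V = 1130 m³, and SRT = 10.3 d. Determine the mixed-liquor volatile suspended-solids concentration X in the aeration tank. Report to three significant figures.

X ≈ 2100 mg/L

Solving the biomass balance for X: X = Y Q (S₀−S) θ_c / [V (1+k_d θ_c)] = 0.691 × 521 × (1030 − 6.47) × 10.3 / [1130 × (1 + 0.0582 × 10.3)] = 2100 mg/L.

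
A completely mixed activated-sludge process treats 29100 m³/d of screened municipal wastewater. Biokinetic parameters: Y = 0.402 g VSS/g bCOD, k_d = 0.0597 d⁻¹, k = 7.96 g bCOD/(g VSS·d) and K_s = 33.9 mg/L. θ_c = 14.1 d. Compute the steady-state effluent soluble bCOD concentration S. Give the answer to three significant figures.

From the Monod/SRT balance for a CMAS, S = K_s·(1+k_d θ_c)/[θ_c·(Y k − k_d) − 1] = 33.9 × (1 + 0.0597 × 14.1) / [14.1 × (0.402 × 7.96 − 0.0597) − 1] = 62.44 / 43.28 = 1.443 mg/L.

S ≈ 1.44 mg/L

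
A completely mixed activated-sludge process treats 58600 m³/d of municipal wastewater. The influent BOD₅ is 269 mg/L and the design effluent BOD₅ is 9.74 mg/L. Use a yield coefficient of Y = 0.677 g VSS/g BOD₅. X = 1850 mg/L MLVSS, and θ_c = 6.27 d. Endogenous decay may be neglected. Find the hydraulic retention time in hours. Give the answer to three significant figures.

τ ≈ 14.3 h

With k_d = 0 the design equation reduces to V = Y Q (S₀−S) θ_c / X = 0.677 × 58600 × (269 − 9.74) × 6.27 / 1850 = 34859 m³.
τ = V/Q = 34859/58600 = 0.5949 d, or 14.28 h.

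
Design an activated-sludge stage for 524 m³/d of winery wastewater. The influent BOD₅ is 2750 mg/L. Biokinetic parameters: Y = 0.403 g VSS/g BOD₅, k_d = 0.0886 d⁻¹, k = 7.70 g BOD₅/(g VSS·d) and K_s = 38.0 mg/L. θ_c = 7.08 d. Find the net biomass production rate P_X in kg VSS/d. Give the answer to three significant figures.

For a completely mixed reactor with recycle the Lawrence–McCarty relation gives S = K_s·(1 + k_d·θ_c) / [θ_c·(Y·k − k_d) − 1] = 38.0 × (1 + 0.0886 × 7.08) / [7.08 × (0.403 × 7.70 − 0.0886) − 1] = 61.84 / 20.34 = 3.040 mg/L.
Correct the yield for decay: Y_obs = Y/(1 + k_d θ_c) = 0.403 / (1 + 0.0886 × 7.08) = 0.403 / 1.627 = 0.2477.
ΔS = 2750 − 3.04 = 2747 mg/L, so the substrate removal rate is 524 × 2747/1000 = 1439 kg BOD₅/d.
So the net sludge growth is P_X = 0.2477 × 1439 = 356.5 kg VSS/d.

P_X ≈ 356 kg VSS/d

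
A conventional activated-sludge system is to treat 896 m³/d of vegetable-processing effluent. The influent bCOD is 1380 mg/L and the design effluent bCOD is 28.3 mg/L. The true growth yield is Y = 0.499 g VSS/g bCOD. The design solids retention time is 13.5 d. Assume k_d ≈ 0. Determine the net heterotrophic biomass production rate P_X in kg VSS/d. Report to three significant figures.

P_X ≈ 604 kg VSS/d

No decay correction is needed, so Y_obs = Y = 0.499.
Mass of bCOD removed per day: Q(S₀ − S) = 896 × 1352 g/m³ = 1211 kg/d.
P_X = Y_obs · Q(S₀ − S) = 0.4990 × 1211 = 604.4 kg VSS/d.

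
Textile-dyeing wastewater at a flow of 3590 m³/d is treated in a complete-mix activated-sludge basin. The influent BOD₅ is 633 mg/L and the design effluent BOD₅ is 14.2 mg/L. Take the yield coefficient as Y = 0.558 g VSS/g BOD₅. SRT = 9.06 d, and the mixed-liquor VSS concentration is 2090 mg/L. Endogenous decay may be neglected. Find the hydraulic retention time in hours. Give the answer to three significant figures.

τ ≈ 35.9 h

With k_d = 0 the design equation reduces to V = Y Q (S₀−S) θ_c / X = 0.558 × 3590 × (633 − 14.2) × 9.06 / 2090 = 5374 m³.
τ = V/Q = 5374/3590 = 1.497 d, or 35.92 h.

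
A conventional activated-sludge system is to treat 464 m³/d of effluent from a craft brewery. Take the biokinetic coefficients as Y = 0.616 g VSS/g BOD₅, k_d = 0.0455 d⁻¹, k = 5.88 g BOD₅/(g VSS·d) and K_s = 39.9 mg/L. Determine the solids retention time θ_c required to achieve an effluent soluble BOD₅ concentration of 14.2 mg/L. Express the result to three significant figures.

Specific growth rate at S = 14.2 mg/L: μ = YkS/(K_s+S) = 0.616·5.88·14.2/(39.9+14.2) = 0.9507 d⁻¹.
Then 1/θ_c = μ − k_d = 0.9507 − 0.0455 = 0.9052 d⁻¹, giving θ_c = 1.105 d.

θ_c ≈ 1.10 d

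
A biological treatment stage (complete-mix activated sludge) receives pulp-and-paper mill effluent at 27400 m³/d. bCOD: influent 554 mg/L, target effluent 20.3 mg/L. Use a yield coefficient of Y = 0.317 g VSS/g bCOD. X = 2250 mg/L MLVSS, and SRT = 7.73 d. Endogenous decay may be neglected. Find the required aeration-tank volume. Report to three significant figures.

V ≈ 15900 m³

V·X = Y·Q·ΔS·θ_c gives V = 0.317 × 27400 × (554 − 20.3) × 7.73 / 2250 = 15926 m³.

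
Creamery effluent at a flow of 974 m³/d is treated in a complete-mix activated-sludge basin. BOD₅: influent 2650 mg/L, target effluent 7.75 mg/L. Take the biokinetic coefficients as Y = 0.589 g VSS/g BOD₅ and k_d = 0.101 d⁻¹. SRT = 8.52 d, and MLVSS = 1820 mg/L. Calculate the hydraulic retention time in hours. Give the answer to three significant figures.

τ ≈ 94.0 h

Steady-state biomass mass balance: V·X·(1 + k_d·θ_c) = Y·Q·(S₀ − S)·θ_c, so V = 0.589 × 974 × (2650 − 7.75) × 8.52 / [1820 × (1 + 0.101 × 8.52)] = 1.29×10^7 / 3386 = 3814 m³.
τ = V/Q = 3814/974 = 3.916 d, or 93.98 h.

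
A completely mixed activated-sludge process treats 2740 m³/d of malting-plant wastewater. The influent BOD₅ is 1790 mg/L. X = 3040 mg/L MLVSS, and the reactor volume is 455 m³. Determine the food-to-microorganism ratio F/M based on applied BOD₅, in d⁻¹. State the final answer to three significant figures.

F/M = applied load / biomass = Q·S₀/(V·X) = 2740 × 1790 / (455.0 × 3040) = 3.546 d⁻¹.

F/M ≈ 3.55 d⁻¹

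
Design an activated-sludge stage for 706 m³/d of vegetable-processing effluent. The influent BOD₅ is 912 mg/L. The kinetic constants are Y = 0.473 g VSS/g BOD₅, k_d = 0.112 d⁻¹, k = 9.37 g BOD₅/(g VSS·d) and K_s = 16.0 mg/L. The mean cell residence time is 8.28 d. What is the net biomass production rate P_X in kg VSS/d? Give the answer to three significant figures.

P_X ≈ 158 kg VSS/d

For a completely mixed reactor with recycle the Lawrence–McCarty relation gives S = K_s·(1 + k_d·θ_c) / [θ_c·(Y·k − k_d) − 1] = 16.0 × (1 + 0.112 × 8.28) / [8.28 × (0.473 × 9.37 − 0.112) − 1] = 30.84 / 34.77 = 0.8869 mg/L.
Observed yield with endogenous decay: Y_obs = Y / (1 + k_d·θ_c) = 0.473 / (1 + 0.112 × 8.28) = 0.473 / 1.927 = 0.2454 g VSS/g BOD₅.
Mass of BOD₅ removed per day: Q(S₀ − S) = 706 × 911.1 g/m³ = 643.2 kg/d.
P_X = Y_obs · Q(S₀ − S) = 0.2454 × 643.2 = 157.9 kg VSS/d.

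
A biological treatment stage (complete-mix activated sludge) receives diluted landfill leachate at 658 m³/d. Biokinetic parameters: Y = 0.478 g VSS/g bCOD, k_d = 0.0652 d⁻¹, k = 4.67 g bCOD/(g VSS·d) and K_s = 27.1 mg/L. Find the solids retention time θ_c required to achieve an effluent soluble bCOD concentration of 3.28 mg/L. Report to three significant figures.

At the target effluent, Y k S/(K_s+S) = 0.478×4.67×3.28/30.38 = 0.2410 d⁻¹.
θ_c = 1/(μ − k_d) = 1/(0.2410 − 0.0652) = 1/0.1758 = 5.688 d.

θ_c ≈ 5.69 d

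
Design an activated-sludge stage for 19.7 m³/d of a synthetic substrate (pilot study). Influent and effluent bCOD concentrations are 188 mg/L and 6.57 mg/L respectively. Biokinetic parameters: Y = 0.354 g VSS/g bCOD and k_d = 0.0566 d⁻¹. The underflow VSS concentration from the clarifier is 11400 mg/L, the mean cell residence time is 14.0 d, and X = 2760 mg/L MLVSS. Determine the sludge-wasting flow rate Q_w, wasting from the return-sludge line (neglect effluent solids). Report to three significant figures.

Steady-state biomass mass balance: V·X·(1 + k_d·θ_c) = Y·Q·(S₀ − S)·θ_c, so V = 0.354 × 19.7 × (188 − 6.57) × 14.0 / [2760 × (1 + 0.0566 × 14.0)] = 1.77×10^4 / 4947 = 3.581 m³.
Wasting from the return line (neglecting effluent solids): Q_w = V·X / (θ_c·X_r) = 3.581 × 2760 / (14.0 × 11400) = 0.06192 m³/d.

Q_w ≈ 0.0619 m³/d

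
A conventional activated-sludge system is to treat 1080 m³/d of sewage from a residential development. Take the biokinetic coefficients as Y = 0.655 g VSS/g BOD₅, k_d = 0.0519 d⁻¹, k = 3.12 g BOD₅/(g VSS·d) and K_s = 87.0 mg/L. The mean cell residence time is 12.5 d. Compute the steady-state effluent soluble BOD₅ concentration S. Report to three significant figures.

From the Monod/SRT balance for a CMAS, S = K_s·(1+k_d θ_c)/[θ_c·(Y k − k_d) − 1] = 87.0 × (1 + 0.0519 × 12.5) / [12.5 × (0.655 × 3.12 − 0.0519) − 1] = 143.4 / 23.90 = 6.003 mg/L.

S ≈ 6.00 mg/L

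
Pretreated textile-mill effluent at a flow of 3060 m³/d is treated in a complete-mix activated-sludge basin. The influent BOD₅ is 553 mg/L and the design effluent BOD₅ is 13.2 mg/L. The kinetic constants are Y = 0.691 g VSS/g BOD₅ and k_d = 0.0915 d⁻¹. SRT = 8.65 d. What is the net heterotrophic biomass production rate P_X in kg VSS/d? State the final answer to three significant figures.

Correct the yield for decay: Y_obs = Y/(1 + k_d θ_c) = 0.691 / (1 + 0.0915 × 8.65) = 0.691 / 1.791 = 0.3857.
Q·(S₀ − S) = 3060 × (553 − 13.2) × 10⁻³ = 1652 kg/d removed.
Net biomass production P_X = Y_obs × Q·(S₀ − S) = 0.3857 × 1652 = 637.1 kg VSS/d.

P_X ≈ 637 kg VSS/d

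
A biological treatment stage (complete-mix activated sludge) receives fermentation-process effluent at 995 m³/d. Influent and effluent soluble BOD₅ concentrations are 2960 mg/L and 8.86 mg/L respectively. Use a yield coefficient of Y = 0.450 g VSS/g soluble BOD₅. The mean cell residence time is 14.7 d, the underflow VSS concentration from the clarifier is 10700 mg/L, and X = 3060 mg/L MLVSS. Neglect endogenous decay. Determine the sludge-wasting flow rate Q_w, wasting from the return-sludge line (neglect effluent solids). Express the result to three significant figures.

Biomass mass balance (decay neglected): V·X = Y·Q·(S₀ − S)·θ_c, so V = 0.450 × 995 × (2960 − 8.86) × 14.7 / 3060 = 6348 m³.
θ_c = V·X/(Q_w·X_r) when wasting from the recycle, so Q_w = V·X/(θ_c·X_r) = 6348 × 3060 / (14.7 × 10700) = 123.5 m³/d.

Q_w ≈ 123 m³/d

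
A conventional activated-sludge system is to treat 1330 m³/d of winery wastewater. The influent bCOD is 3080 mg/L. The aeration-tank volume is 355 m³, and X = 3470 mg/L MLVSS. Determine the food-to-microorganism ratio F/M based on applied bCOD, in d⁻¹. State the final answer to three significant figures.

F/M = applied load / biomass = Q·S₀/(V·X) = 1330 × 3080 / (355.0 × 3470) = 3.325 d⁻¹.

F/M ≈ 3.33 d⁻¹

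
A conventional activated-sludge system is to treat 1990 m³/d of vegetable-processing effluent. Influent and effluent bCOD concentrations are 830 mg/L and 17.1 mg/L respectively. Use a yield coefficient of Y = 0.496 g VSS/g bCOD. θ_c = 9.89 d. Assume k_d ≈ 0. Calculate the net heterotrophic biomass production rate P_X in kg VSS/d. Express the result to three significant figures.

P_X ≈ 802 kg VSS/d

Since k_d ≈ 0, Y_obs = Y = 0.496 g VSS/g bCOD.
ΔS = 830 − 17.1 = 812.9 mg/L, so the substrate removal rate is 1990 × 812.9/1000 = 1618 kg bCOD/d.
Biomass produced: P_X = Y_obs·Q·ΔS = 0.4960 × 1618 ≈ 802.4 kg VSS/d.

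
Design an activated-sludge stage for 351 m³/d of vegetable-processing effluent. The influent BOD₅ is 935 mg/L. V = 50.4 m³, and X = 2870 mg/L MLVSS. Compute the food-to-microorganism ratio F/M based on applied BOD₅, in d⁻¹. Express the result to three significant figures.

F/M = applied load / biomass = Q·S₀/(V·X) = 351 × 935 / (50.40 × 2870) = 2.269 d⁻¹.

F/M ≈ 2.27 d⁻¹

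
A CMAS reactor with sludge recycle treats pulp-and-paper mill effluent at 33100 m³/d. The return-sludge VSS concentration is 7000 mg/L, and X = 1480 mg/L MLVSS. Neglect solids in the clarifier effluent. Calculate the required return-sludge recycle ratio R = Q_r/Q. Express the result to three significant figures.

Mass balance around the secondary clarifier (neglecting effluent solids): R = X / (X_r − X) = 1480 / (7000 − 1480) = 0.2681.

R ≈ 0.268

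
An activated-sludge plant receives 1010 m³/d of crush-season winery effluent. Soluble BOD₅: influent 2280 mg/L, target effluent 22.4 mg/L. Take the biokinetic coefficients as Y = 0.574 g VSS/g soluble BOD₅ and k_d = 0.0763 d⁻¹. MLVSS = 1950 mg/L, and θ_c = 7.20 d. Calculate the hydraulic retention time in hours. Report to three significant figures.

Rearranging the biomass balance for a CMAS with decay, V = Y·Q·ΔS·θ_c / [X·(1+k_d θ_c)] = 0.574 × 1010 × (2280 − 22.4) × 7.20 / [1950 × (1 + 0.0763 × 7.20)] = 9.42×10^6 / 3021 = 3119 m³.
HRT = V/Q = 3119 m³ / 1010 m³·d⁻¹ = 3.088 d × 24 = 74.12 h.

τ ≈ 74.1 h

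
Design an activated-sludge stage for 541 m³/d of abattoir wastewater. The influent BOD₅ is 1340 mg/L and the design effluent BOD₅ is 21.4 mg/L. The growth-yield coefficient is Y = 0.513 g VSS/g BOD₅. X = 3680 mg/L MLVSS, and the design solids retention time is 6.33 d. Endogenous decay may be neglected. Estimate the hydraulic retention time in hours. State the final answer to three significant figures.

V·X = Y·Q·ΔS·θ_c gives V = 0.513 × 541 × (1340 − 21.4) × 6.33 / 3680 = 629.5 m³.
τ = V/Q = 629.5/541 = 1.164 d, or 27.93 h.

τ ≈ 27.9 h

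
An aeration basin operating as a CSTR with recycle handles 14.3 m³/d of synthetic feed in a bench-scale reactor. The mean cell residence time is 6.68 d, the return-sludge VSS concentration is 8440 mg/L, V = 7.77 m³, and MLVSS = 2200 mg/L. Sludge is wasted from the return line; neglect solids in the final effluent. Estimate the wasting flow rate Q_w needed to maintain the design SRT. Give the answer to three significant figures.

Q_w ≈ 0.303 m³/d

θ_c = V·X/(Q_w·X_r) when wasting from the recycle, so Q_w = V·X/(θ_c·X_r) = 7.770 × 2200 / (6.68 × 8440) = 0.3032 m³/d.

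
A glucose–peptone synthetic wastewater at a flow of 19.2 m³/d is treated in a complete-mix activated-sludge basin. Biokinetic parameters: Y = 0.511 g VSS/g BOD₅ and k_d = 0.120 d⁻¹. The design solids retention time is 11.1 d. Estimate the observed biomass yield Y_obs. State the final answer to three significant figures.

Y_obs ≈ 0.219 g VSS/g BOD₅

Observed yield with endogenous decay: Y_obs = Y / (1 + k_d·θ_c) = 0.511 / (1 + 0.120 × 11.1) = 0.511 / 2.332 = 0.2191 g VSS/g BOD₅.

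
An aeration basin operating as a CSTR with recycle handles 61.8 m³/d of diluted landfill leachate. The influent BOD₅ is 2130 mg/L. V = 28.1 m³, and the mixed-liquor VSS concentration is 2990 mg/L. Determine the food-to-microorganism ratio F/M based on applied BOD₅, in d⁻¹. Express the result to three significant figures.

F/M = applied load / biomass = Q·S₀/(V·X) = 61.8 × 2130 / (28.10 × 2990) = 1.567 d⁻¹.

F/M ≈ 1.57 d⁻¹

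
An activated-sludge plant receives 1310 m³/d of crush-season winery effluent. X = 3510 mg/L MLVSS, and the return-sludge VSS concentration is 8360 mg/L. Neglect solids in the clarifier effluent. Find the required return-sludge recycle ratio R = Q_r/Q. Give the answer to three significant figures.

Solids balance on the clarifier gives (1+R)X = R·X_r, so R = X/(X_r − X) = 3510 / (8360 − 3510) = 0.7237.

R ≈ 0.724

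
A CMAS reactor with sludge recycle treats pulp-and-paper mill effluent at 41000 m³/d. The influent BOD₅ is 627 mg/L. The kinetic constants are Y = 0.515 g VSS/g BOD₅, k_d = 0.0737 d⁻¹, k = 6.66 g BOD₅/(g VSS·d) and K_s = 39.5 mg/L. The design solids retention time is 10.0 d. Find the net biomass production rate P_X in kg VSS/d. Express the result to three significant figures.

P_X ≈ 7600 kg VSS/d

Effluent substrate depends only on kinetics and SRT: S = K_s(1 + k_d θ_c) / [θ_c(Yk − k_d) − 1] = 39.5 × (1 + 0.0737 × 10.0) / [10.0 × (0.515 × 6.66 − 0.0737) − 1] = 68.61 / 32.56 = 2.107 mg/L.
Correct the yield for decay: Y_obs = Y/(1 + k_d θ_c) = 0.515 / (1 + 0.0737 × 10.0) = 0.515 / 1.737 = 0.2965.
Q·(S₀ − S) = 41000 × (627 − 2.11) × 10⁻³ = 25620 kg/d removed.
Net biomass production P_X = Y_obs × Q·(S₀ − S) = 0.2965 × 25620 = 7596 kg VSS/d.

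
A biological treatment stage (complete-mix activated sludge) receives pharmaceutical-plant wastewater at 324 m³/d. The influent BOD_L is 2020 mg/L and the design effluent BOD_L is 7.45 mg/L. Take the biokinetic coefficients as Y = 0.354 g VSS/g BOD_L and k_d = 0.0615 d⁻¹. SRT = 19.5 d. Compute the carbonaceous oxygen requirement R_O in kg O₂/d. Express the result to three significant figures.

The observed yield is Y_obs = Y/(1 + k_d·θ_c) = 0.354 / (1 + 0.0615 × 19.5) = 0.354 / 2.199 = 0.1610 g VSS per g BOD_L removed.
Q·(S₀ − S) = 324 × (2020 − 7.45) × 10⁻³ = 652.1 kg/d removed.
Biomass synthesised: P_X = Y_obs × 652.1 = 105.0 kg VSS/d.
R_O = Q·(S₀ − S) − 1.42·P_X = 652.1 − 1.42 × 105.0 = 503.0 kg O₂/d.

R_O ≈ 503 kg O₂/d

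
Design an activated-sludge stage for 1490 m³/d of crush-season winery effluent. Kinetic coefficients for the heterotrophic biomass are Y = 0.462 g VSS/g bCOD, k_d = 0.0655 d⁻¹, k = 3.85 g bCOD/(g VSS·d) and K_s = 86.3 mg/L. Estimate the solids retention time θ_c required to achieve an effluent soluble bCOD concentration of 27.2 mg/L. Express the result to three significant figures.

θ_c ≈ 2.77 d

From 1/θ_c = Y·k·S/(K_s + S) − k_d: Y·k·S/(K_s+S) = 0.462 × 3.85 × 27.2 / (86.3 + 27.2) = 0.4263 d⁻¹.
Then 1/θ_c = μ − k_d = 0.4263 − 0.0655 = 0.3608 d⁻¹, giving θ_c = 2.772 d.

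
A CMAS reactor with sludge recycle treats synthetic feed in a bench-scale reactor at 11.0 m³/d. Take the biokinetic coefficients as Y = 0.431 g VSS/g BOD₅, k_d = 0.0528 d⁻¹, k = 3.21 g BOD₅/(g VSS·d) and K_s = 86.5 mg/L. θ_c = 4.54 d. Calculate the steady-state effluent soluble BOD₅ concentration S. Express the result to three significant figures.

For a completely mixed reactor with recycle the Lawrence–McCarty relation gives S = K_s·(1 + k_d·θ_c) / [θ_c·(Y·k − k_d) − 1] = 86.5 × (1 + 0.0528 × 4.54) / [4.54 × (0.431 × 3.21 − 0.0528) − 1] = 107.2 / 5.041 = 21.27 mg/L.

S ≈ 21.3 mg/L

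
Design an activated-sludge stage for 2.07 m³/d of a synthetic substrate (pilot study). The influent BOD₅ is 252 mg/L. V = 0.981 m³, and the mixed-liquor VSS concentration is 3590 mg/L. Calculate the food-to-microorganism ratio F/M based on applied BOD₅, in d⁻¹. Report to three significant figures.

F/M ≈ 0.148 d⁻¹

F/M = Q·S₀ / (V·X) = 2.07 × 252 / (0.9810 × 3590) = 0.1481 g BOD₅·(g VSS·d)⁻¹.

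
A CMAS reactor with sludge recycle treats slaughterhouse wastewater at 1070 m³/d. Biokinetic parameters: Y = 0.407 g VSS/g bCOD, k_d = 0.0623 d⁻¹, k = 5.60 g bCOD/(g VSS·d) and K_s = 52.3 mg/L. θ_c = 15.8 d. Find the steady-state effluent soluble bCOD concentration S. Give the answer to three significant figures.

S ≈ 3.05 mg/L

Effluent substrate depends only on kinetics and SRT: S = K_s(1 + k_d θ_c) / [θ_c(Yk − k_d) − 1] = 52.3 × (1 + 0.0623 × 15.8) / [15.8 × (0.407 × 5.60 − 0.0623) − 1] = 103.8 / 34.03 = 3.050 mg/L.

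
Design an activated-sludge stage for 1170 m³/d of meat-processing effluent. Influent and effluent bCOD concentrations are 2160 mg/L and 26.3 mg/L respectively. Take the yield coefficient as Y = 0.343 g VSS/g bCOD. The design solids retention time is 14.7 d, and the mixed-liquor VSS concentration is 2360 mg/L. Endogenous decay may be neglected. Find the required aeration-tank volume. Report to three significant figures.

V ≈ 5330 m³

V·X = Y·Q·ΔS·θ_c gives V = 0.343 × 1170 × (2160 − 26.3) × 14.7 / 2360 = 5334 m³.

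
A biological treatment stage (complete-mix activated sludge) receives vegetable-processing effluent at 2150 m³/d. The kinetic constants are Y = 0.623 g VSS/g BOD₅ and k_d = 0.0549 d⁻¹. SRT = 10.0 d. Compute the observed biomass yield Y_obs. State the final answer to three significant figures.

The observed yield is Y_obs = Y/(1 + k_d·θ_c) = 0.623 / (1 + 0.0549 × 10.0) = 0.623 / 1.549 = 0.4022 g VSS per g BOD₅ removed.

Y_obs ≈ 0.402 g VSS/g BOD₅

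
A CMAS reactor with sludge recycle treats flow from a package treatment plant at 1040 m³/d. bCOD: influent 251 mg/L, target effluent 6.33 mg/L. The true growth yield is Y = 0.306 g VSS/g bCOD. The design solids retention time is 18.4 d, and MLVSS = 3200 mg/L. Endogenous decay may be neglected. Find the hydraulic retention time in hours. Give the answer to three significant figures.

τ ≈ 10.3 h

V·X = Y·Q·ΔS·θ_c gives V = 0.306 × 1040 × (251 − 6.33) × 18.4 / 3200 = 447.7 m³.
HRT = V/Q = 447.7 m³ / 1040 m³·d⁻¹ = 0.4305 d × 24 = 10.33 h.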